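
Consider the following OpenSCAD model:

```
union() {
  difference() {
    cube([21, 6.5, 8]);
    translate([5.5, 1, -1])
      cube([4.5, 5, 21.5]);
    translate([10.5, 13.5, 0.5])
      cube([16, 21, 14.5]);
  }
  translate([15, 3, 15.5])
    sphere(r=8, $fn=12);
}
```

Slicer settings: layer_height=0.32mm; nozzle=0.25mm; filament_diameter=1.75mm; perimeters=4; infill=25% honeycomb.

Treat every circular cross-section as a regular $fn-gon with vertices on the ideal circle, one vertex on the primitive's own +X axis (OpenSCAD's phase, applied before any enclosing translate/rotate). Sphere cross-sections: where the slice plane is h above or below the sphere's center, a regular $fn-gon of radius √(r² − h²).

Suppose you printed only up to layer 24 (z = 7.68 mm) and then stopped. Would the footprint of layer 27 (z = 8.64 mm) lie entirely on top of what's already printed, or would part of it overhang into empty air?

part overhangs

Compare the two slices. At z = 7.68: the cube (footprint 21×6.5) is included at this height (area 136.50 mm²); the cube at (5.5, 1) (footprint 4.5×5) is included at this height (area 22.50 mm²); the cube at (10.5, 13.5) (footprint 16×21) is included at this height (area 336.00 mm²); Taking the first minus the rest: starting from the 21×6.5 cube (136.50 mm²), the 4.5×5 cube at (5.5, 1) lies wholly inside it (removes its full 22.50 mm² and its 19.00 mm outline becomes a hole wall); the 16×21 cube at (10.5, 13.5) misses the remaining region (no effect) — area = 114.00 mm²; the r=8 sphere at (15, 3) contributes a regular 12-gon of circumradius √(8²−7.82²) = 1.687 (area = (12/2)·1.687²·sin(360°/12) = 8.54 mm²); Combining (union): the r=8 sphere at (15, 3) lies entirely inside that combined region, so the union is just that combined region — area = 114.00 mm². At z = 8.64: the cube is not intersected at this z (z outside [0, 8]); the cube at (5.5, 1) is present — its section is the full 4.5×5 rectangle (area 22.50 mm²); the cube at (10.5, 13.5) (footprint 16×21) is included at this height (area 336.00 mm²); Subtracting the remaining from the first: the first operand is absent here, so nothing remains; the r=8 sphere at (15, 3) slices to a regular 12-gon of circumradius 4.116 (√(r²−h²) with h=6.86 from center) (area = (12/2)·4.116²·sin(360°/12) = 50.82 mm²); Combining (union): only the r=8 sphere at (15, 3) is present, so the union is just that shape — area = 50.82 mm². Checking containment: at z = 8.64 the cross-section extends beyond the z = 7.68 cross-section by about 5.18 mm².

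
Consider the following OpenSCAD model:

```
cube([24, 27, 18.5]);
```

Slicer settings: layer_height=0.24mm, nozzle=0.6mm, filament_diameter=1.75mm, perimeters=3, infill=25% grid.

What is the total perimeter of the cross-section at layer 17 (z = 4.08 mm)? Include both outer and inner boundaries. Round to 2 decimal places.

At z = 4.08 mm: the cube is present — its section is the full 24×27 rectangle (perimeter 102.00 mm). Overall, the cross-section is a single solid region. Total boundary length (outer) = 102.00 mm.

102.00 mm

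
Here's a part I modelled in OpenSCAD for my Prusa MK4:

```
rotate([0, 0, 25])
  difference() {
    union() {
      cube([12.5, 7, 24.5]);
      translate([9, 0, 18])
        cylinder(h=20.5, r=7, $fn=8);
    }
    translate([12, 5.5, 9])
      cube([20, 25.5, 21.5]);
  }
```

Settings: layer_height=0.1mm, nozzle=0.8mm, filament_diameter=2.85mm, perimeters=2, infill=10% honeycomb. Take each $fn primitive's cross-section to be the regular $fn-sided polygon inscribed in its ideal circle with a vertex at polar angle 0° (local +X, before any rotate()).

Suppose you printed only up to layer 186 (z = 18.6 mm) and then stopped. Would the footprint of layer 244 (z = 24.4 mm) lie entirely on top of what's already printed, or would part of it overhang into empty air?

entirely on top

Compare the two slices. At z = 18.6: the 12.5×7 cube contributes its full rectangle (area 87.50 mm²); the cylinder at (9, 0): section is a regular 8-gon, circumradius r=7 (area = (8/2)·7.000²·sin(360°/8) = 138.59 mm²); Taking the union: the regions partially overlap — summed areas 226.09 mm² minus the doubly-counted overlap 56.61 mm² gives 169.48 mm² — area = 169.48 mm²; the cube at (12, 5.5) is present — its section is the full 20×25.5 rectangle (area 510.00 mm²); Taking the first minus the rest: starting from the result so far (169.48 mm²), the 20×25.5 cube at (12, 5.5) partially overlaps it — only the 0.75 mm² overlap (of its 510.00 mm²) is removed, clipping the outline — area = 168.73 mm²; (rotated 25° about Z; rotation is an isometry so areas/perimeters/island counts are preserved). At z = 24.4: the cube is present — its section is the full 12.5×7 rectangle (area 87.50 mm²); the r=7 cylinder at (9, 0) contributes a regular 8-gon of circumradius 7 (area = (8/2)·7.000²·sin(360°/8) = 138.59 mm²); Taking the union: the regions partially overlap — summed areas 226.09 mm² minus the doubly-counted overlap 56.61 mm² gives 169.48 mm² — area = 169.48 mm²; the 20×25.5 cube at (12, 5.5) contributes its full rectangle (area 510.00 mm²); After the difference (first − rest): starting from the result so far (169.48 mm²), the 20×25.5 cube at (12, 5.5) partially overlaps it — only the 0.75 mm² overlap (of its 510.00 mm²) is removed, clipping the outline — area = 168.73 mm²; (whole slice rotated 25° about Z — lengths, areas and connectivity unchanged). Checking containment: the cross-section at z = 24.4 is a subset of the cross-section at z = 18.6.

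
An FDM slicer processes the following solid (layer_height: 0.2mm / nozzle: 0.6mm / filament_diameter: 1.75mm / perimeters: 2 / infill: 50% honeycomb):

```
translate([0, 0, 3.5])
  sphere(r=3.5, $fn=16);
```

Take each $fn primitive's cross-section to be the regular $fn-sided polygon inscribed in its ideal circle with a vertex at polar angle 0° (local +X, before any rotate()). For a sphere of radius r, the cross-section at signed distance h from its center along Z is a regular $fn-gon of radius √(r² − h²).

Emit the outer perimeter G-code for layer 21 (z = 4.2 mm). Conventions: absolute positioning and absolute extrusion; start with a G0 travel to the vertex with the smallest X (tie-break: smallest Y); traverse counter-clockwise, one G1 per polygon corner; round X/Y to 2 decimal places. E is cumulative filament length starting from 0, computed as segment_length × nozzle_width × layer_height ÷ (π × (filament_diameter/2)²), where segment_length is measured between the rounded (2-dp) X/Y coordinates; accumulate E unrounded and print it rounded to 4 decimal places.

At z = 4.2 mm: the sphere: section is a regular 16-gon, circumradius = √(r²−h²) = √(3.5²−0.7²) = 3.429. The outline is a single polygon with 16 vertices. Extrusion per mm of travel: 0.6 × 0.2 / (π × 0.875²) = 0.049890. Accumulating E over each segment gives final E = 1.0677.

G0 X-3.43 Y0.00 Z4.20
G1 X-3.17 Y-1.31 E0.0666
G1 X-2.42 Y-2.42 E0.1335
G1 X-1.31 Y-3.17 E0.2003
G1 X0.00 Y-3.43 E0.2669
G1 X1.31 Y-3.17 E0.3336
G1 X2.42 Y-2.42 E0.4004
G1 X3.17 Y-1.31 E0.4672
G1 X3.43 Y0.00 E0.5339
G1 X3.17 Y1.31 E0.6005
G1 X2.42 Y2.42 E0.6673
G1 X1.31 Y3.17 E0.7342
G1 X0.00 Y3.43 E0.8008
G1 X-1.31 Y3.17 E0.8674
G1 X-2.42 Y2.42 E0.9343
G1 X-3.17 Y1.31 E1.0011
G1 X-3.43 Y0.00 E1.0677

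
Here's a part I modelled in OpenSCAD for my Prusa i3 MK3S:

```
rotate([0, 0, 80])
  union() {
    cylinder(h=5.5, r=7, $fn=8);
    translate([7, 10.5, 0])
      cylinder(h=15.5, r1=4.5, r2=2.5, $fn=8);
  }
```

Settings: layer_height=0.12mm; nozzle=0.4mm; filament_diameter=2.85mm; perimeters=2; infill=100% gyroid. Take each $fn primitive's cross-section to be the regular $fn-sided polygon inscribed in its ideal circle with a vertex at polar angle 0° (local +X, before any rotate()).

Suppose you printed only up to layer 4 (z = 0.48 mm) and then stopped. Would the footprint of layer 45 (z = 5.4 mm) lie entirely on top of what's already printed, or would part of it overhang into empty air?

entirely on top

Compare the two slices. At z = 0.48: the r=7 cylinder contributes a regular 8-gon of circumradius 7 (area = (8/2)·7.000²·sin(360°/8) = 138.59 mm²); the cone at (7, 10.5): at t=0.031 of its height the radius interpolates to r₁+(r₂−r₁)t = 4.438, giving a regular 8-gon of that circumradius (area = (8/2)·4.438²·sin(360°/8) = 55.71 mm²); Taking the union: the 2 present regions are separate (no shared area or edge), so areas and boundary lengths simply add and each stays a separate island — area = 194.30 mm²; (whole slice rotated 80° about Z — lengths, areas and connectivity unchanged). At z = 5.4: the cylinder: section is a regular 8-gon, circumradius r=7 (area = (8/2)·7.000²·sin(360°/8) = 138.59 mm²); the cone at (7, 10.5) (r1=4.5→r2=2.5) has section circumradius 3.803 here — a regular 8-gon (area = (8/2)·3.803²·sin(360°/8) = 40.91 mm²); Merging all regions: the 2 present regions are separate (no shared area or edge), so areas and boundary lengths simply add and each stays a separate island — area = 179.50 mm²; (rotated 80° about Z; rotation is an isometry so areas/perimeters/island counts are preserved). Checking containment: the cross-section at z = 5.4 is a subset of the cross-section at z = 0.48.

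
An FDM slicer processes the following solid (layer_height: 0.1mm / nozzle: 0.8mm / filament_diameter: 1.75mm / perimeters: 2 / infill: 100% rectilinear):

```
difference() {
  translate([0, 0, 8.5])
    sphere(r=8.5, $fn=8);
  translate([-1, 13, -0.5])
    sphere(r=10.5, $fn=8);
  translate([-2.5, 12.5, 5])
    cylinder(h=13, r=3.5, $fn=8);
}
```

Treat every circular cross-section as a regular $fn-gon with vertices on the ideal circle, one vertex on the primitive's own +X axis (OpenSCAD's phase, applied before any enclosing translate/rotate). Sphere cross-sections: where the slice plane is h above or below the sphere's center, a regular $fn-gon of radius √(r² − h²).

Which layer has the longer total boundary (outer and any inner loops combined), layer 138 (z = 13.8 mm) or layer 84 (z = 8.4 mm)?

layer 84 (z = 8.4 mm)

Layer 138 (z = 13.8): the r=8.5 sphere contributes a regular 8-gon of circumradius √(8.5²−5.3²) = 6.645 (perimeter = 2·8·6.645·sin(180°/8) = 40.69 mm); the sphere at (-1, 13) is absent (|z−center|=14.300 > r=10.5); the r=3.5 cylinder at (-2.5, 12.5) gives a regular 8-gon of circumradius 3.5 (constant along its height) (perimeter = 2·8·3.500·sin(180°/8) = 21.43 mm); After the difference (first − rest): starting from the r=8.5 sphere, the r=3.5 cylinder at (-2.5, 12.5) misses the remaining region (no effect) — boundary = 40.69 mm. So its perimeter = 40.69 mm. Layer 84 (z = 8.4): the r=8.5 sphere contributes a regular 8-gon of circumradius √(8.5²−0.1²) = 8.499 (perimeter = 2·8·8.499·sin(180°/8) = 52.04 mm); the r=10.5 sphere at (-1, 13) contributes a regular 8-gon of circumradius √(10.5²−8.9²) = 5.571 (perimeter = 2·8·5.571·sin(180°/8) = 34.11 mm); the cylinder at (-2.5, 12.5): section is a regular 8-gon, circumradius r=3.5 (perimeter = 2·8·3.500·sin(180°/8) = 21.43 mm); After the difference (first − rest): starting from the r=8.5 sphere, the r=10.5 sphere at (-1, 13) partially overlaps it — only the 1.18 mm² overlap (of its 87.79 mm²) is removed, clipping the outline; the r=3.5 cylinder at (-2.5, 12.5) misses the remaining region (no effect) — boundary = 52.04 mm. So its perimeter = 52.04 mm. Layer 84 is larger (52.04 vs 40.69 mm).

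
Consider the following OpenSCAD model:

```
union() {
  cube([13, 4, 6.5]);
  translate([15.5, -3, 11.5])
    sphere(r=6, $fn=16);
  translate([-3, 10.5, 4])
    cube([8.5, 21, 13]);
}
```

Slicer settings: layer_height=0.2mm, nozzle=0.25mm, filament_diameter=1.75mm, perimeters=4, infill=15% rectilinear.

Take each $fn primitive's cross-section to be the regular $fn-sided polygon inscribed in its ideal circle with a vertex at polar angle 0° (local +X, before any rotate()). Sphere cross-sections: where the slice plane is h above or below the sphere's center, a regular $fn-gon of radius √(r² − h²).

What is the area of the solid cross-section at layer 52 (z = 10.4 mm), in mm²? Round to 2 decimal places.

At z = 10.4 mm: the cube is not intersected at this z (z outside [0, 6.5]); the sphere at (15.5, -3): section is a regular 16-gon, circumradius = √(r²−h²) = √(6²−1.1²) = 5.898 (area = (16/2)·5.898²·sin(360°/16) = 106.51 mm²); the cube at (-3, 10.5) is present — its section is the full 8.5×21 rectangle (area 178.50 mm²); Taking the union: the 2 present regions are separate (no shared area or edge), so areas and boundary lengths simply add and each stays a separate island — area = 285.01 mm². Overall, the cross-section has 2 separate islands. Net area = 285.01 mm².

285.01 mm²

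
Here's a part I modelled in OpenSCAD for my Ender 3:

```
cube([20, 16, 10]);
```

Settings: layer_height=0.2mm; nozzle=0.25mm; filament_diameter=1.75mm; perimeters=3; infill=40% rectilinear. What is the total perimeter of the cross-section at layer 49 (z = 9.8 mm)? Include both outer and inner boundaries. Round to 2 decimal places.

72.00 mm

At z = 9.8 mm: the cube (footprint 20×16) is included at this height (perimeter 72.00 mm). Overall, the cross-section is a single solid region. Total boundary length (outer) = 72.00 mm.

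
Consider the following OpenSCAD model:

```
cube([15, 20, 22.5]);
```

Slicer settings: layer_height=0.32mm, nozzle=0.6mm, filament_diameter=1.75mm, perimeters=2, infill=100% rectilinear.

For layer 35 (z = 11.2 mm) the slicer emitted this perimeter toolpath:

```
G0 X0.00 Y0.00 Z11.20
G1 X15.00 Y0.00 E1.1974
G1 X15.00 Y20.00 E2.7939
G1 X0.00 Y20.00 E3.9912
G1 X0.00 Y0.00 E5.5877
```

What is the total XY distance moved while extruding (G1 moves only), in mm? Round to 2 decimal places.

70.00 mm

Sum the Euclidean lengths of each G1 segment: total = 70.00 mm.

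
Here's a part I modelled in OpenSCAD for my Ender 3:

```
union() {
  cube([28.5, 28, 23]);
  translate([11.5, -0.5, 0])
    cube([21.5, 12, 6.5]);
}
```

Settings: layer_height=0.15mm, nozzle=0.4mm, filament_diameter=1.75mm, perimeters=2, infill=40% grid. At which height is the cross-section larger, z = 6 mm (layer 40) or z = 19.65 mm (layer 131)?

layer 40 (z = 6 mm)

Layer 40 (z = 6): the 28.5×28 cube contributes its full rectangle (area 798.00 mm²); the 21.5×12 cube at (11.5, -0.5) contributes its full rectangle (area 258.00 mm²); Combining (union): the regions partially overlap — summed areas 1056.00 mm² minus the doubly-counted overlap 195.50 mm² gives 860.50 mm² — area = 860.50 mm². So its area = 860.50 mm². Layer 131 (z = 19.65): the cube (footprint 28.5×28) is included at this height (area 798.00 mm²); the cube at (11.5, -0.5) does not reach this height (z outside [0, 6.5]); Taking the union: only the 28.5×28 cube is present, so the union is just that shape — area = 798.00 mm². So its area = 798.00 mm². Layer 40 is larger (860.50 vs 798.00 mm²).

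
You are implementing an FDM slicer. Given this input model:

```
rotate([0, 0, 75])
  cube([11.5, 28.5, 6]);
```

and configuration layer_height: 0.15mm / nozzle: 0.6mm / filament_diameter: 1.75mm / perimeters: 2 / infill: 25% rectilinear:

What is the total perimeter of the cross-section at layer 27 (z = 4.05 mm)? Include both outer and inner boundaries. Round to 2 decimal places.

80.00 mm

At z = 4.05 mm: the 11.5×28.5 cube contributes its full rectangle (perimeter 80.00 mm); (whole slice rotated 75° about Z — lengths, areas and connectivity unchanged). Overall, the cross-section is a single solid region. Total boundary length (outer) = 80.00 mm.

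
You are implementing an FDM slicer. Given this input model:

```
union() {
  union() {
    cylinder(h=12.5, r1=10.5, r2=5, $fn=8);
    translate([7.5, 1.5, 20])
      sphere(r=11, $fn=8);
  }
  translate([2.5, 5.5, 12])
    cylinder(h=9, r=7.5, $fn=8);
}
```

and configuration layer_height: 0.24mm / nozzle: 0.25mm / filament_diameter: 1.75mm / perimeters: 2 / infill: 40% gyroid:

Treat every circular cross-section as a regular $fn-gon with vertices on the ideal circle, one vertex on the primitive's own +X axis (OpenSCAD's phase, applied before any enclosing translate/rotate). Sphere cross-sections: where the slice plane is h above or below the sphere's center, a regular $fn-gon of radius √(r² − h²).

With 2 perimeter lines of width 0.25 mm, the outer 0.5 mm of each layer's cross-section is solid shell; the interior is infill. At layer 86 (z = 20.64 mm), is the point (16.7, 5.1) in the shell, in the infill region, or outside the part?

At z = 20.64 mm: the cone is absent (z outside [0, 12.5]); the r=11 sphere at (7.5, 1.5) slices to a regular 8-gon of circumradius 10.981 (√(r²−h²) with h=0.64 from center); Taking the union: only the r=11 sphere at (7.5, 1.5) is present, so the union is just that shape — 1 connected region; the r=7.5 cylinder at (2.5, 5.5) gives a regular 8-gon of circumradius 7.5 (constant along its height); Taking the union: the regions partially overlap (shared area 124.12 mm²), so overlapping operands fuse into one piece — 1 connected region. Overall, the cross-section is a single solid region. The nearest boundary edge runs (15.26, 9.26)→(18.48, 1.50); distance from the point to it = 0.27 mm. The point is inside the cross-section, 0.27 mm from the nearest boundary — within the 0.5 mm shell band (2 × 0.25).

shell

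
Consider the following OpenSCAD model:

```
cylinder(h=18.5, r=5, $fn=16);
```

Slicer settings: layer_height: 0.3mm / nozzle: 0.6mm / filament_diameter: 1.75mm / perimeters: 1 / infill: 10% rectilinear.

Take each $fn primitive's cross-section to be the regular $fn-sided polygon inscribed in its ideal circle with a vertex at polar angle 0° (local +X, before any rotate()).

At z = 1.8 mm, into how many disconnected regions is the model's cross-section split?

1

At z = 1.8 mm: the r=5 cylinder gives a regular 16-gon of circumradius 5 (constant along its height). The result has 1 disconnected region.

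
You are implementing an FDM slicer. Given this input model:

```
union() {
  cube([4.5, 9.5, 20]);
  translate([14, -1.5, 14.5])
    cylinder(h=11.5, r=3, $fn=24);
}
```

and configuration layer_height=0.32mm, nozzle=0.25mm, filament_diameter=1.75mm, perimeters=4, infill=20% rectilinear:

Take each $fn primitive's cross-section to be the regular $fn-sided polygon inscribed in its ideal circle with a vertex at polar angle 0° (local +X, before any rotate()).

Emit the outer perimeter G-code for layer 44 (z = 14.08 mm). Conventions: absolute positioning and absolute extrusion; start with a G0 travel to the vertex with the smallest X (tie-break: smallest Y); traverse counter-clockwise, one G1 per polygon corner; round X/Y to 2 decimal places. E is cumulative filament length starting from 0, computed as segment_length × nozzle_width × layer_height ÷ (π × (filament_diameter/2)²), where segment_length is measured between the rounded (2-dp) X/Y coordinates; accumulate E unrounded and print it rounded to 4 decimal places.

At z = 14.08 mm: the cube is present — its section is the full 4.5×9.5 rectangle; the cylinder at (14, -1.5) is absent (z outside [14.5, 26]); Merging all regions: only the 4.5×9.5 cube is present, so the union is just that shape — 1 connected region. The outline is a single polygon with 4 vertices. Extrusion per mm of travel: 0.25 × 0.32 / (π × 0.875²) = 0.033260. Accumulating E over each segment gives final E = 0.9313.

G0 X0.00 Y0.00 Z14.08
G1 X4.50 Y0.00 E0.1497
G1 X4.50 Y9.50 E0.4656
G1 X0.00 Y9.50 E0.6153
G1 X0.00 Y0.00 E0.9313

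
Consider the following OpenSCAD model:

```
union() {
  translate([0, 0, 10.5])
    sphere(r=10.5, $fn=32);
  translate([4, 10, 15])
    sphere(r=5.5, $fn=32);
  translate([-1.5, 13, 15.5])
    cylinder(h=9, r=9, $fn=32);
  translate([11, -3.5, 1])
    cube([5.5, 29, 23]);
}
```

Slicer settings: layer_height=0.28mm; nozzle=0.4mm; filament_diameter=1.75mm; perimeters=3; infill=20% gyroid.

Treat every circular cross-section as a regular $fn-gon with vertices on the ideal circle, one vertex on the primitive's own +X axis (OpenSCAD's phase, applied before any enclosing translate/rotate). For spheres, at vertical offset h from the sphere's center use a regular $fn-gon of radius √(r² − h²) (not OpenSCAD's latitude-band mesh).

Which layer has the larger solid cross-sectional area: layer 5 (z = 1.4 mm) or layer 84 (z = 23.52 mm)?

Layer 5 (z = 1.4): the sphere: section is a regular 32-gon, circumradius = √(r²−h²) = √(10.5²−9.1²) = 5.238 (area = (32/2)·5.238²·sin(360°/32) = 85.65 mm²); the sphere at (4, 10) is not intersected at this z (|z−center|=13.600 > r=5.5); the cylinder at (-1.5, 13) does not reach this height (z outside [15.5, 24.5]); the cube at (11, -3.5) is present — its section is the full 5.5×29 rectangle (area 159.50 mm²); Taking the union: the 2 present regions are separate (no shared area or edge), so areas and boundary lengths simply add and each stays a separate island — area = 245.15 mm². So its area = 245.15 mm². Layer 84 (z = 23.52): the sphere does not reach this height (|z−center|=13.020 > r=10.5); the sphere at (4, 10) is not intersected at this z (|z−center|=8.520 > r=5.5); the r=9 cylinder at (-1.5, 13) contributes a regular 32-gon of circumradius 9 (area = (32/2)·9.000²·sin(360°/32) = 252.84 mm²); the cube at (11, -3.5) is present — its section is the full 5.5×29 rectangle (area 159.50 mm²); Taking the union: the 2 present regions are separate (no shared area or edge), so areas and boundary lengths simply add and each stays a separate island — area = 412.34 mm². So its area = 412.34 mm². Layer 84 is larger (412.34 vs 245.15 mm²).

layer 84 (z = 23.52 mm)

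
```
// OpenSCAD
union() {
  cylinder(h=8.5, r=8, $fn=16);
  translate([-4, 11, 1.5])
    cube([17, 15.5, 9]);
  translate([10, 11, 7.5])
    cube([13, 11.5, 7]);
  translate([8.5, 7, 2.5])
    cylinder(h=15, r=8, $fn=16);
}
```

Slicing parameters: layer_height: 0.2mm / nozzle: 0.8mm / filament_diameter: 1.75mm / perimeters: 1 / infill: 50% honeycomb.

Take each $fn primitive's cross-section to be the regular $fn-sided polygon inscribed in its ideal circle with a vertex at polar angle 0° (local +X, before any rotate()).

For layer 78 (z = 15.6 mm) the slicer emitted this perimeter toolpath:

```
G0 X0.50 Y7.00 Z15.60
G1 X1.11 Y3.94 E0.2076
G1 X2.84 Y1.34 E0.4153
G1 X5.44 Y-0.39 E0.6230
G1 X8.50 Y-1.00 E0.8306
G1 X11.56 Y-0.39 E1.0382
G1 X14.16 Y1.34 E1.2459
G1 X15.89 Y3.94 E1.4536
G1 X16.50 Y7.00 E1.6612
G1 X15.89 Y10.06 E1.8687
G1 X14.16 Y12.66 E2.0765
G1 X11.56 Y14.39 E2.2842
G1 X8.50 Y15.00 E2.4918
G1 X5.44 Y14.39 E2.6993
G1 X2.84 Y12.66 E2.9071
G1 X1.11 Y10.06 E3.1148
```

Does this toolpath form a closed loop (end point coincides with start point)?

Start point (G0): (0.50, 7.00). End point (last G1): the path does not return to the start — open.

no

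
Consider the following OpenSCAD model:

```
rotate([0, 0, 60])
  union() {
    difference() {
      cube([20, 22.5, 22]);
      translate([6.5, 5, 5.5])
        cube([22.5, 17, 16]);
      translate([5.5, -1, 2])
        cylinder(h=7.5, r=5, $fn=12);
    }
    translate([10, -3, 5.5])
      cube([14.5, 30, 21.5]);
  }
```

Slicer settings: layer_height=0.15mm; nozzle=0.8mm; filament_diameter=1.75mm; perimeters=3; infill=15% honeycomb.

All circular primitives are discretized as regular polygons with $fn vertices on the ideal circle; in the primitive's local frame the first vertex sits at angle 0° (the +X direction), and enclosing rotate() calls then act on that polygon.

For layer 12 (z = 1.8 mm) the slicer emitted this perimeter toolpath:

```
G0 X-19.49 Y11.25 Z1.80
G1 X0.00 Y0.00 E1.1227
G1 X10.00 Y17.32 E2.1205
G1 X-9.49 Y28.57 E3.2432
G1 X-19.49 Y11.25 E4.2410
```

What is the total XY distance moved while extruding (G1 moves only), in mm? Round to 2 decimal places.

Sum the Euclidean lengths of each G1 segment: total = 85.01 mm.

85.01 mm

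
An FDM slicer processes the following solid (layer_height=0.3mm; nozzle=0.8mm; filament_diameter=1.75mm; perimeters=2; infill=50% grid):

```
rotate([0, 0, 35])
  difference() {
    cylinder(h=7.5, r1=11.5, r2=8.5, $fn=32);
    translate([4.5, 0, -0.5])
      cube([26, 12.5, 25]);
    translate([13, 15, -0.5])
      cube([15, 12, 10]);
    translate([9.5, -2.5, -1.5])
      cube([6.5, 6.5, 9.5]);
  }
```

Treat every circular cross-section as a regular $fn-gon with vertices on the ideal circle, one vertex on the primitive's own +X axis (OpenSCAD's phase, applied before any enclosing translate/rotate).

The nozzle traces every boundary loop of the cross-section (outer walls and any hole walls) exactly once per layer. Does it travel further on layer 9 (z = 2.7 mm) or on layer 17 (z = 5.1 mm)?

layer 9 (z = 2.7 mm)

Layer 9 (z = 2.7): the cone (r1=11.5→r2=8.5) has section circumradius 10.420 here — a regular 32-gon (perimeter = 2·32·10.420·sin(180°/32) = 65.37 mm); the cube at (4.5, 0) is present — its section is the full 26×12.5 rectangle (perimeter 77.00 mm); the 15×12 cube at (13, 15) contributes its full rectangle (perimeter 54.00 mm); the 6.5×6.5 cube at (9.5, -2.5) contributes its full rectangle (perimeter 26.00 mm); Taking the first minus the rest: starting from the cone, the 26×12.5 cube at (4.5, 0) partially overlaps it — only the 39.49 mm² overlap (of its 325.00 mm²) is removed, clipping the outline; the 15×12 cube at (13, 15) misses the remaining region (no effect); the 6.5×6.5 cube at (9.5, -2.5) partially overlaps it — only the 1.97 mm² overlap (of its 42.25 mm²) is removed, clipping the outline — boundary = 68.59 mm; (whole slice rotated 35° about Z — lengths, areas and connectivity unchanged). So its perimeter = 68.59 mm. Layer 17 (z = 5.1): the cone contributes a regular 32-gon of circumradius 9.460 (interpolated between r1=11.5 and r2=8.5 at t=0.680) (perimeter = 2·32·9.460·sin(180°/32) = 59.34 mm); the 26×12.5 cube at (4.5, 0) contributes its full rectangle (perimeter 77.00 mm); the 15×12 cube at (13, 15) contributes its full rectangle (perimeter 54.00 mm); the cube at (9.5, -2.5) (footprint 6.5×6.5) is included at this height (perimeter 26.00 mm); Taking the first minus the rest: starting from the cone, the 26×12.5 cube at (4.5, 0) partially overlaps it — only the 29.07 mm² overlap (of its 325.00 mm²) is removed, clipping the outline; the 15×12 cube at (13, 15) misses the remaining region (no effect); the 6.5×6.5 cube at (9.5, -2.5) misses the remaining region (no effect) — boundary = 62.44 mm; (whole slice rotated 35° about Z — lengths, areas and connectivity unchanged). So its perimeter = 62.44 mm. Layer 9 is larger (68.59 vs 62.44 mm).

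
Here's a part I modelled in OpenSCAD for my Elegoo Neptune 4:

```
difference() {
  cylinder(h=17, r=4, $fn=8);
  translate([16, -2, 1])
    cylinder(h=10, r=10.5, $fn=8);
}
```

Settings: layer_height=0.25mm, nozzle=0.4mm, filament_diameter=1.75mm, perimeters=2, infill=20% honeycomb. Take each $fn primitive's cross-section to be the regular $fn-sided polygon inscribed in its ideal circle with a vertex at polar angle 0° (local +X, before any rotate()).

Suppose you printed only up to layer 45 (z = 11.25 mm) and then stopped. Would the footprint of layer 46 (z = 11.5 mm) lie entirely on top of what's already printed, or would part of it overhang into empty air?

entirely on top

Compare the two slices. At z = 11.25: the r=4 cylinder contributes a regular 8-gon of circumradius 4 (area = (8/2)·4.000²·sin(360°/8) = 45.25 mm²); the cylinder at (16, -2) is not intersected at this z (z outside [1, 11]); After the difference (first − rest): none of the subtracted shapes is present at this height, so the r=4 cylinder is unchanged — area = 45.25 mm². At z = 11.5: the r=4 cylinder gives a regular 8-gon of circumradius 4 (constant along its height) (area = (8/2)·4.000²·sin(360°/8) = 45.25 mm²); the cylinder at (16, -2) is absent (z outside [1, 11]); Taking the first minus the rest: none of the subtracted shapes is present at this height, so the r=4 cylinder is unchanged — area = 45.25 mm². Checking containment: the cross-section at z = 11.5 is a subset of the cross-section at z = 11.25.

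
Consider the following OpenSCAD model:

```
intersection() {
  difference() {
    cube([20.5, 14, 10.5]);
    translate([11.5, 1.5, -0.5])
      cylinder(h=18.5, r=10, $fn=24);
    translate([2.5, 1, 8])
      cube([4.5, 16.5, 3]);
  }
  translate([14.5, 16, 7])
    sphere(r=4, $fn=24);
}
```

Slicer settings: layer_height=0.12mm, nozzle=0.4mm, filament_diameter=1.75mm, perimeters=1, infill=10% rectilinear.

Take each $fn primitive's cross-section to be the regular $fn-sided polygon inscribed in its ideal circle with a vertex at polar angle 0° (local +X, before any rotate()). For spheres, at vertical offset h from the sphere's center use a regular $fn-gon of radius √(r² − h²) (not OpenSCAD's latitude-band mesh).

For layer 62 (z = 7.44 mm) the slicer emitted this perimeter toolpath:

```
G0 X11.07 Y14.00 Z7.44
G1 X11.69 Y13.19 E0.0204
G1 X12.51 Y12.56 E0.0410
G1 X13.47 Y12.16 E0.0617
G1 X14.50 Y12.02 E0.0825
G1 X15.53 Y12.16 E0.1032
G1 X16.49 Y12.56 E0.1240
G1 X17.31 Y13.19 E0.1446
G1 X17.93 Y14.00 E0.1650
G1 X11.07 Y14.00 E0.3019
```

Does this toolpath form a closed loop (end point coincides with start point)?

Start point (G0): (11.07, 14.00). End point (last G1): the path returns to the start — closed.

yes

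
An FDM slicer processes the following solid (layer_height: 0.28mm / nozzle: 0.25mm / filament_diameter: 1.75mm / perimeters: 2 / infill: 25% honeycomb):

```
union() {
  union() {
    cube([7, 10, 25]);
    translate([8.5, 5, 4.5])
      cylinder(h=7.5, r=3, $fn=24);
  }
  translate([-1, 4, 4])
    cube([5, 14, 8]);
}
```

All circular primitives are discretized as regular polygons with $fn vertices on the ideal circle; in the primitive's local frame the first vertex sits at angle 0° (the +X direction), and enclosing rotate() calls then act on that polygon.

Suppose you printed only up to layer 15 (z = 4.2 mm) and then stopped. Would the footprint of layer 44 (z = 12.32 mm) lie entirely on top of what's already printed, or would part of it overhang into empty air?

Compare the two slices. At z = 4.2: the 7×10 cube contributes its full rectangle (area 70.00 mm²); the cylinder at (8.5, 5) is absent (z outside [4.5, 12]); Merging all regions: only the 7×10 cube is present, so the union is just that shape — area = 70.00 mm²; the cube at (-1, 4) (footprint 5×14) is included at this height (area 70.00 mm²); Merging all regions: the regions partially overlap — summed areas 140.00 mm² minus the doubly-counted overlap 24.00 mm² gives 116.00 mm² — area = 116.00 mm². At z = 12.32: the 7×10 cube contributes its full rectangle (area 70.00 mm²); the cylinder at (8.5, 5) does not reach this height (z outside [4.5, 12]); Merging all regions: only the 7×10 cube is present, so the union is just that shape — area = 70.00 mm²; the cube at (-1, 4) is not intersected at this z (z outside [4, 12]); Combining (union): only the result so far is present, so the union is just that shape — area = 70.00 mm². Checking containment: the cross-section at z = 12.32 is a subset of the cross-section at z = 4.2.

entirely on top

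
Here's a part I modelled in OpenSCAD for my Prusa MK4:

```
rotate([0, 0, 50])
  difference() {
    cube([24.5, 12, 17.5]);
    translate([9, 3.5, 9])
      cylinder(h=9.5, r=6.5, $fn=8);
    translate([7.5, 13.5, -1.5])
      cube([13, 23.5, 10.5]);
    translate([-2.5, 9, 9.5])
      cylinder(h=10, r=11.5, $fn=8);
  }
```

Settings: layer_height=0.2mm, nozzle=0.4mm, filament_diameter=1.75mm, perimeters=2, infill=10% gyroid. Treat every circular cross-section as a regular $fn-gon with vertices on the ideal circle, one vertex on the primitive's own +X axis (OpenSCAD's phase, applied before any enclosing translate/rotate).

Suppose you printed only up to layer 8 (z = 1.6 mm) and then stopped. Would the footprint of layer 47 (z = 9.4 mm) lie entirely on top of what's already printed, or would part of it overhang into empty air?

Compare the two slices. At z = 1.6: the 24.5×12 cube contributes its full rectangle (area 294.00 mm²); the cylinder at (9, 3.5) is absent (z outside [9, 18.5]); the 13×23.5 cube at (7.5, 13.5) contributes its full rectangle (area 305.50 mm²); the cylinder at (-2.5, 9) is not intersected at this z (z outside [9.5, 19.5]); After the difference (first − rest): starting from the 24.5×12 cube (294.00 mm²), the 13×23.5 cube at (7.5, 13.5) misses the remaining region (no effect) — area = 294.00 mm²; (whole slice rotated 50° about Z — lengths, areas and connectivity unchanged). At z = 9.4: the 24.5×12 cube contributes its full rectangle (area 294.00 mm²); the cylinder at (9, 3.5): section is a regular 8-gon, circumradius r=6.5 (area = (8/2)·6.500²·sin(360°/8) = 119.50 mm²); the cube at (7.5, 13.5) is absent (z outside [-1.5, 9]); the cylinder at (-2.5, 9) is absent (z outside [9.5, 19.5]); Subtracting the remaining from the first: starting from the 24.5×12 cube (294.00 mm²), the r=6.5 cylinder at (9, 3.5) partially overlaps it — only the 100.18 mm² overlap (of its 119.50 mm²) is removed, clipping the outline — area = 193.82 mm²; (rotated 50° about Z; rotation is an isometry so areas/perimeters/island counts are preserved). Checking containment: the cross-section at z = 9.4 is a subset of the cross-section at z = 1.6.

entirely on top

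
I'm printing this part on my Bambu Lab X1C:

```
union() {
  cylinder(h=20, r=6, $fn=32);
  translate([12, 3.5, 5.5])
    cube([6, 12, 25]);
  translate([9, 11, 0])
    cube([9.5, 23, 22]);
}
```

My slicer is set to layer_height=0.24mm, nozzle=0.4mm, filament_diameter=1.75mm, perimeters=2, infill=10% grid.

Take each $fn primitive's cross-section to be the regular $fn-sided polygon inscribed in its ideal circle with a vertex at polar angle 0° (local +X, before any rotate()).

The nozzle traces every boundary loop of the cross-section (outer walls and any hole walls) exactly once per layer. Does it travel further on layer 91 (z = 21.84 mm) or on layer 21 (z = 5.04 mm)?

Layer 91 (z = 21.84): the cylinder does not reach this height (z outside [0, 20]); the 6×12 cube at (12, 3.5) contributes its full rectangle (perimeter 36.00 mm); the cube at (9, 11) is present — its section is the full 9.5×23 rectangle (perimeter 65.00 mm); Taking the union: the regions partially overlap (shared area 27.00 mm²), so the edge portions inside another operand are dropped and the merged outline is re-measured after clipping — boundary = 80.00 mm. So its perimeter = 80.00 mm. Layer 21 (z = 5.04): the cylinder: section is a regular 32-gon, circumradius r=6 (perimeter = 2·32·6.000·sin(180°/32) = 37.64 mm); the cube at (12, 3.5) is not intersected at this z (z outside [5.5, 30.5]); the cube at (9, 11) is present — its section is the full 9.5×23 rectangle (perimeter 65.00 mm); Merging all regions: the 2 present regions are separate (no shared area or edge), so areas and boundary lengths simply add and each stays a separate island — boundary = 102.64 mm. So its perimeter = 102.64 mm. Layer 21 is larger (102.64 vs 80.00 mm).

layer 21 (z = 5.04 mm)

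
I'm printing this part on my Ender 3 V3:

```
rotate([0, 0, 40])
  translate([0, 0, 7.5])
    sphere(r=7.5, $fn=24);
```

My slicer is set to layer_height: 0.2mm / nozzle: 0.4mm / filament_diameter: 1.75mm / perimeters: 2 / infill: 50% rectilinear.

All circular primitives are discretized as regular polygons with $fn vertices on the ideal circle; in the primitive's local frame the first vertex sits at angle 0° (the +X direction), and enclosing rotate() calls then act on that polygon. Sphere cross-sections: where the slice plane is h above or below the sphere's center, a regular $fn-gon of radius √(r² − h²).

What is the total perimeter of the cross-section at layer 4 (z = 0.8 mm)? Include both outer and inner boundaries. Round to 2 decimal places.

21.12 mm

At z = 0.8 mm: the r=7.5 sphere contributes a regular 24-gon of circumradius √(7.5²−6.7²) = 3.370 (perimeter = 2·24·3.370·sin(180°/24) = 21.12 mm); (whole slice rotated 40° about Z — lengths, areas and connectivity unchanged). Overall, the cross-section is a single solid region. Total boundary length (outer) = 21.12 mm.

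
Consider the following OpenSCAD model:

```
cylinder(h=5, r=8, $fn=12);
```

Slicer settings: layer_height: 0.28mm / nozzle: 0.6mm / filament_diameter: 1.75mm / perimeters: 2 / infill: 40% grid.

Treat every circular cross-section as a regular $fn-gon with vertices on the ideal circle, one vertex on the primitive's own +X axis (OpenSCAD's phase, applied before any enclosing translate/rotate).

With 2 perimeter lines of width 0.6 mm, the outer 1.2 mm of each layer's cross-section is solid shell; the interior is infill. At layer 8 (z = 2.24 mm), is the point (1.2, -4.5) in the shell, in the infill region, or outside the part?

infill

At z = 2.24 mm: the r=8 cylinder contributes a regular 12-gon of circumradius 8. Overall, the cross-section is a single solid region. The nearest boundary edge runs (-0.00, -8.00)→(4.00, -6.93); distance from the point to it = 3.07 mm. The point is inside the cross-section and 3.07 mm from the nearest boundary — more than the 1.2 mm shell width (2 × 0.6), so it's in the infill interior.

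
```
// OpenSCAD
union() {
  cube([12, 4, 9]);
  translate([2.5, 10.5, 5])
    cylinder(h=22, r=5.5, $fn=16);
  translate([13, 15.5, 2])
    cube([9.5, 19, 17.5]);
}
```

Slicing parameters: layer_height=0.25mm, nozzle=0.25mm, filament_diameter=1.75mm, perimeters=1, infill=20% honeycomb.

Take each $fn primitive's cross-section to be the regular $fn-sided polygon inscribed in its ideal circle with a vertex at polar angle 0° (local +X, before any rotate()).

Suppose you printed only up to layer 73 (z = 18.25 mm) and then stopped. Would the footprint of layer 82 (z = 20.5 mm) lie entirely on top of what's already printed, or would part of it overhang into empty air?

entirely on top

Compare the two slices. At z = 18.25: the cube does not reach this height (z outside [0, 9]); the r=5.5 cylinder at (2.5, 10.5) contributes a regular 16-gon of circumradius 5.5 (area = (16/2)·5.500²·sin(360°/16) = 92.61 mm²); the 9.5×19 cube at (13, 15.5) contributes its full rectangle (area 180.50 mm²); Merging all regions: the 2 present regions are separate (no shared area or edge), so areas and boundary lengths simply add and each stays a separate island — area = 273.11 mm². At z = 20.5: the cube is absent (z outside [0, 9]); the r=5.5 cylinder at (2.5, 10.5) gives a regular 16-gon of circumradius 5.5 (constant along its height) (area = (16/2)·5.500²·sin(360°/16) = 92.61 mm²); the cube at (13, 15.5) is absent (z outside [2, 19.5]); Taking the union: only the r=5.5 cylinder at (2.5, 10.5) is present, so the union is just that shape — area = 92.61 mm². Checking containment: the cross-section at z = 20.5 is a subset of the cross-section at z = 18.25.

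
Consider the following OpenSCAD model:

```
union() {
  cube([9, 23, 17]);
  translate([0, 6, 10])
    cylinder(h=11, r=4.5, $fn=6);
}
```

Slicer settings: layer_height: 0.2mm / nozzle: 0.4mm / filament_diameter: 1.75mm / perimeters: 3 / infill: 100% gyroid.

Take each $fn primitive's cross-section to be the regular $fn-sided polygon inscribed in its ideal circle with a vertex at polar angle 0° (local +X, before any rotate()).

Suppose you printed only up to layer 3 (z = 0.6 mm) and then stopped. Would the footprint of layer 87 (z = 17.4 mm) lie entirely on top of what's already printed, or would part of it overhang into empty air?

Compare the two slices. At z = 0.6: the cube is present — its section is the full 9×23 rectangle (area 207.00 mm²); the cylinder at (0, 6) is not intersected at this z (z outside [10, 21]); Taking the union: only the 9×23 cube is present, so the union is just that shape — area = 207.00 mm². At z = 17.4: the cube is absent (z outside [0, 17]); the r=4.5 cylinder at (0, 6) contributes a regular 6-gon of circumradius 4.5 (area = (6/2)·4.500²·sin(360°/6) = 52.61 mm²); Merging all regions: only the r=4.5 cylinder at (0, 6) is present, so the union is just that shape — area = 52.61 mm². Checking containment: at z = 17.4 the cross-section extends beyond the z = 0.6 cross-section by about 26.31 mm².

part overhangs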